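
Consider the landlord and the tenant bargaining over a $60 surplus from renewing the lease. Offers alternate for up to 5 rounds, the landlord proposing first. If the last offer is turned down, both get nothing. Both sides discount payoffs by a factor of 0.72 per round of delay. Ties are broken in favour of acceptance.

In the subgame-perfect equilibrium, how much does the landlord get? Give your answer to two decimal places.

Work backward from the last round.
Round 5 (the landlord proposes): the tenant will accept anything ≥ 0, so the landlord offers 0 and keeps 60.
Round 4 (the tenant proposes): the landlord can get 60 next round, worth 0.72 × 60 = 43.2 now; the tenant offers that and keeps 16.8.
Round 3 (the landlord proposes): the tenant can get 16.8 next round, worth 0.72 × 16.8 = 12.096 now. The landlord offers 12.096 and keeps 60 − 12.096 = 47.904.
Round 2 (the tenant proposes): the landlord can get 47.904 next round, worth 0.72 × 47.904 = 34.49088 now, so the tenant offers 34.49088, keeping 25.50912.
Round 1 (the landlord proposes): the tenant can get 25.50912 next round, worth 0.72 × 25.50912 = 18.3665664 now. The landlord offers 18.3665664 and keeps 60 − 18.3665664 = 41.6334336.

41.63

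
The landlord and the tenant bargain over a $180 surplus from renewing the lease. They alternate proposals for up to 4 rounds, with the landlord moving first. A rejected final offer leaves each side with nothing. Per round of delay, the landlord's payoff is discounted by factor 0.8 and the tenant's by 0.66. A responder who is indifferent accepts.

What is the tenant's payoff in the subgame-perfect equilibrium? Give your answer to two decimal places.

86.49

Round 4 (the tenant proposes): rejection yields 0 for the landlord; the tenant offers 0 and keeps 180.
Round 3 (the landlord proposes): the tenant can get 180 next round, worth 0.66 × 180 = 118.8 now, so the landlord offers 118.8, keeping 61.2.
Round 2 (the tenant proposes): the landlord can get 61.2 next round, worth 0.8 × 61.2 = 48.96 now, so the tenant offers 48.96, keeping 131.04.
Round 1 (the landlord proposes): the tenant can get 131.04 next round, worth 0.66 × 131.04 = 86.4864 now. The landlord offers 86.4864 and keeps 180 − 86.4864 = 93.5136.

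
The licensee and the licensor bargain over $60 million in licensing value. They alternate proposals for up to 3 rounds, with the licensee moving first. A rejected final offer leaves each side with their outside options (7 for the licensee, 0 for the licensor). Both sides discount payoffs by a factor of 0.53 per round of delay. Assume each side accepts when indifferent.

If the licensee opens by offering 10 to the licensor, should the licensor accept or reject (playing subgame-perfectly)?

Round 3 (the licensee proposes): the licensor will accept anything ≥ 0, so the licensee offers 0 and keeps 60.
Round 2 (the licensor proposes): the licensee can get 60 next round, worth 0.53 × 60 = 31.8 now. The licensor offers 31.8 and keeps 60 − 31.8 = 28.2.
So by rejecting in round 1, the licensor gets 28.2 next round, worth 0.53 × 28.2 = 14.946 now.
Offer 10 < 14.946, so the licensor rejects.

Reject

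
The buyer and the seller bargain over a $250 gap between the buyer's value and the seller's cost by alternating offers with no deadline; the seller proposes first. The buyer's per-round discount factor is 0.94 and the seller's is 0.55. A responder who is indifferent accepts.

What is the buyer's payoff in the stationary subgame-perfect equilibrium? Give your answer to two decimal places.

When the seller proposes, the buyer accepts any offer worth at least 0.94 times what the buyer would get by proposing next round; and vice versa.
This gives x = 250 − 0.94y and y = 250 − 0.55x, where x and y are each side's share when it proposes.
Hence (1 − 0.94·0.55)x = 250(1 − 0.94), i.e. 0.483·x = 15.
x ≈ 31.0559; the buyer's share is 250 − x ≈ 218.9441.

218.94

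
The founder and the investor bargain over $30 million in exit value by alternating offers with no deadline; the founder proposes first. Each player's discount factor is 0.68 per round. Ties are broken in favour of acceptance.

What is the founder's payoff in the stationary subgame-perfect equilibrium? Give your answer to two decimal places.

In a stationary SPE each proposer offers the other exactly their discounted continuation value.
If the founder keeps x when proposing and the investor keeps y when proposing, then x = 30 − 0.68y and y = 30 − 0.68x.
Solving: x = 30(1 − 0.68) / (1 − 0.68·0.68) = 9.6 / 0.5376 ≈ 17.8571.
The investor gets 30 − 17.8571 ≈ 12.1429.

17.86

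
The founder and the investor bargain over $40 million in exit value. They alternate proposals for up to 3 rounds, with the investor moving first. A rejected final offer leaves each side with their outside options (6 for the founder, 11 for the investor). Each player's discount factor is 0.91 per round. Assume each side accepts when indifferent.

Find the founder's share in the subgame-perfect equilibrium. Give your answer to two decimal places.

Round 3 (the investor proposes): the founder gets 6 if talks fail, so the investor offers 6 and keeps 34.
Round 2 (the founder proposes): the investor can get 34 next round, worth 0.91 × 34 = 30.94 now, so the founder offers 30.94, keeping 9.06.
Round 1 (the investor proposes): the founder can get 9.06 next round, worth 0.91 × 9.06 = 8.2446 now, so the investor offers 8.2446, keeping 31.7554.

8.24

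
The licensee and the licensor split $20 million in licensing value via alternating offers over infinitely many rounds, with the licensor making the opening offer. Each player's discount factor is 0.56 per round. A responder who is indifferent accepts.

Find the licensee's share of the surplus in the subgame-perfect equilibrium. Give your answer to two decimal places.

When the licensor proposes, the licensee accepts any offer worth at least 0.56 times what the licensee would get by proposing next round; and vice versa.
This gives x = 20 − 0.56y and y = 20 − 0.56x, where x and y are each side's share when it proposes.
Hence (1 − 0.56·0.56)x = 20(1 − 0.56), i.e. 0.6864·x = 8.8.
x ≈ 12.8205; the licensee's share is 20 − x ≈ 7.1795.

7.18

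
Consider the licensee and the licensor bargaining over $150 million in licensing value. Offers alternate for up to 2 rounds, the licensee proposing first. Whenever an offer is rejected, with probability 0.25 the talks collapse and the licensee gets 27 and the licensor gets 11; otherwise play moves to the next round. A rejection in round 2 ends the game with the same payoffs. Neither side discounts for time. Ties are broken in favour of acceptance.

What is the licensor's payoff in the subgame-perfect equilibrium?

95

By backward induction:
Round 2 (the licensor proposes): the licensee gets 27 if talks fail, so the licensor offers 27 and keeps 123.
Round 1 (the licensee proposes): rejecting gives the licensor an expected 0.75 × 123 + 0.25 × 11 = 95. The licensee offers 95 and keeps 150 − 95 = 55.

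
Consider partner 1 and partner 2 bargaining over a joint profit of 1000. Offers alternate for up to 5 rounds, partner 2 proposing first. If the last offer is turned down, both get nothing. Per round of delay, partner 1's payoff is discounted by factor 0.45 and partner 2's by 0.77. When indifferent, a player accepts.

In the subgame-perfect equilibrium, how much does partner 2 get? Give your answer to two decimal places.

860.64

Round 5 (partner 2 proposes): rejection yields 0 for partner 1; partner 2 offers 0 and keeps 1000.
Round 4 (partner 1 proposes): partner 2 can get 1000 next round, worth 0.77 × 1000 = 770 now; partner 1 offers that and keeps 230.
Round 3 (partner 2 proposes): partner 1 can get 230 next round, worth 0.45 × 230 = 103.5 now, so partner 2 offers 103.5, keeping 896.5.
Round 2 (partner 1 proposes): partner 2 can get 896.5 next round, worth 0.77 × 896.5 = 690.305 now; partner 1 offers that and keeps 309.695.
Round 1 (partner 2 proposes): partner 1 can get 309.695 next round, worth 0.45 × 309.695 = 139.36275 now; partner 2 offers that and keeps 860.63725.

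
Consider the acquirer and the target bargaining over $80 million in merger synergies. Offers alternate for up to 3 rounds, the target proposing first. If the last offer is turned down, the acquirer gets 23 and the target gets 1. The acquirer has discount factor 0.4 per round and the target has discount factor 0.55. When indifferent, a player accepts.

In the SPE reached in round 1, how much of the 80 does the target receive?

60.54

Round 3 (the target proposes): the acquirer gets 23 if talks fail, so the target offers 23 and keeps 57.
Round 2 (the acquirer proposes): the target can get 57 next round, worth 0.55 × 57 = 31.35 now. The acquirer offers 31.35 and keeps 80 − 31.35 = 48.65.
Round 1 (the target proposes): the acquirer can get 48.65 next round, worth 0.4 × 48.65 = 19.46 now; the target offers that and keeps 60.54.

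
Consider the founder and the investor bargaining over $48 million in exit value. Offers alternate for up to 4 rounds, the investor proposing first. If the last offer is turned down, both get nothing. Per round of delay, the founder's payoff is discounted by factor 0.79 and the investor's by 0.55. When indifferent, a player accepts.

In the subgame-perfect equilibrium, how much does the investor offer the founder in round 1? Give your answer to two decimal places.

33.54

Round 4 (the founder proposes): rejection yields 0 for the investor; the founder offers 0 and keeps 48.
Round 3 (the investor proposes): the founder can get 48 next round, worth 0.79 × 48 = 37.92 now. The investor offers 37.92 and keeps 48 − 37.92 = 10.08.
Round 2 (the founder proposes): the investor can get 10.08 next round, worth 0.55 × 10.08 = 5.544 now, so the founder offers 5.544, keeping 42.456.
Round 1 (the investor proposes): the founder can get 42.456 next round, worth 0.79 × 42.456 = 33.54024 now. The investor offers 33.54024 and keeps 48 − 33.54024 = 14.45976.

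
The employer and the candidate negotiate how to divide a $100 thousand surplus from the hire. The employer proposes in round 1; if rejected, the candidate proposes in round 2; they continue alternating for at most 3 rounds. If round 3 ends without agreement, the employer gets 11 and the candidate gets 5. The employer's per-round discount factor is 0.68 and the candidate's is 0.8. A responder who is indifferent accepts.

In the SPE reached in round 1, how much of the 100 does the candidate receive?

Round 3 (the employer proposes): the candidate gets 5 if talks fail, so the employer offers 5 and keeps 95.
Round 2 (the candidate proposes): the employer can get 95 next round, worth 0.68 × 95 = 64.6 now, so the candidate offers 64.6, keeping 35.4.
Round 1 (the employer proposes): the candidate can get 35.4 next round, worth 0.8 × 35.4 = 28.32 now, so the employer offers 28.32, keeping 71.68.

28.32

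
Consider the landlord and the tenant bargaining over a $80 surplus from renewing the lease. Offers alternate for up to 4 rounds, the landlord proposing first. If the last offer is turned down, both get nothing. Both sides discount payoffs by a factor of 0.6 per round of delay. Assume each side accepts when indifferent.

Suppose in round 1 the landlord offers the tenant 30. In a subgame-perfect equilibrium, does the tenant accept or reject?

Round 4 (the tenant proposes): the landlord will accept anything ≥ 0, so the tenant offers 0 and keeps 80.
Round 3 (the landlord proposes): the tenant can get 80 next round, worth 0.6 × 80 = 48 now; the landlord offers that and keeps 32.
Round 2 (the tenant proposes): the landlord can get 32 next round, worth 0.6 × 32 = 19.2 now, so the tenant offers 19.2, keeping 60.8.
So by rejecting in round 1, the tenant gets 60.8 next round, worth 0.6 × 60.8 = 36.48 now.
Offer 30 < 36.48, so the tenant rejects.

Reject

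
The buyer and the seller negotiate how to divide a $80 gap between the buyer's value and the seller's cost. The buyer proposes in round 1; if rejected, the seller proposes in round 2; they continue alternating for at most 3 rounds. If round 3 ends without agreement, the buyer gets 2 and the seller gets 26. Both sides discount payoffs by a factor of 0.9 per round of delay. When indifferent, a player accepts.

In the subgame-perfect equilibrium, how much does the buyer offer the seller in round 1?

Round 3 (the buyer proposes): the seller gets 26 if talks fail, so the buyer offers 26 and keeps 54.
Round 2 (the seller proposes): the buyer can get 54 next round, worth 0.9 × 54 = 48.6 now, so the seller offers 48.6, keeping 31.4.
Round 1 (the buyer proposes): the seller can get 31.4 next round, worth 0.9 × 31.4 = 28.26 now. The buyer offers 28.26 and keeps 80 − 28.26 = 51.74.

28.26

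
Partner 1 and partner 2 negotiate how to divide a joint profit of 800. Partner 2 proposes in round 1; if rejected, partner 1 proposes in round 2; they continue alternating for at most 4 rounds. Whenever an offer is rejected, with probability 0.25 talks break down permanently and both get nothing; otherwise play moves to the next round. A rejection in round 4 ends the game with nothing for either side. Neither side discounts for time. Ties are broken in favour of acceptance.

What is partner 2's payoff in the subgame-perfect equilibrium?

312.5

Round 4 (partner 1 proposes): partner 2 will accept anything ≥ 0, so partner 1 offers 0 and keeps 800.
Round 3 (partner 2 proposes): rejecting gives partner 1 an expected 0.75 × 800 = 600; partner 2 offers that and keeps 200.
Round 2 (partner 1 proposes): rejecting gives partner 2 an expected 0.75 × 200 = 150, so partner 1 offers 150, keeping 650.
Round 1 (partner 2 proposes): rejecting gives partner 1 an expected 0.75 × 650 = 487.5, so partner 2 offers 487.5, keeping 312.5.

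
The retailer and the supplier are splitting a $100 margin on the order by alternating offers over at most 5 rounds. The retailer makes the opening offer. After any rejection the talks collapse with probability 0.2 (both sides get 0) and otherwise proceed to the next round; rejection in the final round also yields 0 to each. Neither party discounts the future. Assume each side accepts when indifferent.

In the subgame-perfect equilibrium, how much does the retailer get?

Round 5 (the retailer proposes): the supplier will accept anything ≥ 0, so the retailer offers 0 and keeps 100.
Round 4 (the supplier proposes): rejecting gives the retailer an expected 0.8 × 100 = 80, so the supplier offers 80, keeping 20.
Round 3 (the retailer proposes): rejecting gives the supplier an expected 0.8 × 20 = 16, so the retailer offers 16, keeping 84.
Round 2 (the supplier proposes): rejecting gives the retailer an expected 0.8 × 84 = 67.2, so the supplier offers 67.2, keeping 32.8.
Round 1 (the retailer proposes): rejecting gives the supplier an expected 0.8 × 32.8 = 26.24. The retailer offers 26.24 and keeps 100 − 26.24 = 73.76.

73.76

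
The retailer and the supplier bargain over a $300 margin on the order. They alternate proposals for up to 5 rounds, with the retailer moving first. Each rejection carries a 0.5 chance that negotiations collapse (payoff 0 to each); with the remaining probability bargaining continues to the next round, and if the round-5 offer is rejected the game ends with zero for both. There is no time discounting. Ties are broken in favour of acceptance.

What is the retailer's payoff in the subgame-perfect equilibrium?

Round 5 (the retailer proposes): the supplier will accept anything ≥ 0, so the retailer offers 0 and keeps 300.
Round 4 (the supplier proposes): rejecting gives the retailer an expected 0.5 × 300 = 150; the supplier offers that and keeps 150.
Round 3 (the retailer proposes): rejecting gives the supplier an expected 0.5 × 150 = 75, so the retailer offers 75, keeping 225.
Round 2 (the supplier proposes): rejecting gives the retailer an expected 0.5 × 225 = 112.5, so the supplier offers 112.5, keeping 187.5.
Round 1 (the retailer proposes): rejecting gives the supplier an expected 0.5 × 187.5 = 93.75; the retailer offers that and keeps 206.25.

206.25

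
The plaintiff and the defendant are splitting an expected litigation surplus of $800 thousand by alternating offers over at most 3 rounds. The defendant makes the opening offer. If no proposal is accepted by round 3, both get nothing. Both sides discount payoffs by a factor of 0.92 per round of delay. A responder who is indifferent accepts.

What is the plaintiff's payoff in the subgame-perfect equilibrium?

58.88

Round 3 (the defendant proposes): the plaintiff will accept anything ≥ 0, so the defendant offers 0 and keeps 800.
Round 2 (the plaintiff proposes): the defendant can get 800 next round, worth 0.92 × 800 = 736 now; the plaintiff offers that and keeps 64.
Round 1 (the defendant proposes): the plaintiff can get 64 next round, worth 0.92 × 64 = 58.88 now. The defendant offers 58.88 and keeps 800 − 58.88 = 741.12.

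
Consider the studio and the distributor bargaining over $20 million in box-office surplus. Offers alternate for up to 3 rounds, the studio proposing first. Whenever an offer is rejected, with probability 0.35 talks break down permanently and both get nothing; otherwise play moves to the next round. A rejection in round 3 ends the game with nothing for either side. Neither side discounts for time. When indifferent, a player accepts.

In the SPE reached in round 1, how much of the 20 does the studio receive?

15.45

Round 3 (the studio proposes): the distributor will accept anything ≥ 0, so the studio offers 0 and keeps 20.
Round 2 (the distributor proposes): rejecting gives the studio an expected 0.65 × 20 = 13; the distributor offers that and keeps 7.
Round 1 (the studio proposes): rejecting gives the distributor an expected 0.65 × 7 = 4.55. The studio offers 4.55 and keeps 20 − 4.55 = 15.45.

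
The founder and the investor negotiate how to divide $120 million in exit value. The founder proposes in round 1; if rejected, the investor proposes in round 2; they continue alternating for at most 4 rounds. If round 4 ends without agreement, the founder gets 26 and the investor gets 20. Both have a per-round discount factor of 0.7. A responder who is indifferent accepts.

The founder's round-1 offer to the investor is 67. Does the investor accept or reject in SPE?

Accept

Work out the investor's continuation value if the offer is rejected.
Round 4 (the investor proposes): the founder gets 26 if talks fail, so the investor offers 26 and keeps 94.
Round 3 (the founder proposes): the investor can get 94 next round, worth 0.7 × 94 = 65.8 now, so the founder offers 65.8, keeping 54.2.
Round 2 (the investor proposes): the founder can get 54.2 next round, worth 0.7 × 54.2 = 37.94 now, so the investor offers 37.94, keeping 82.06.
So by rejecting in round 1, the investor gets 82.06 next round, worth 0.7 × 82.06 = 57.442 now.
Offer 67 ≥ 57.442, so the investor accepts.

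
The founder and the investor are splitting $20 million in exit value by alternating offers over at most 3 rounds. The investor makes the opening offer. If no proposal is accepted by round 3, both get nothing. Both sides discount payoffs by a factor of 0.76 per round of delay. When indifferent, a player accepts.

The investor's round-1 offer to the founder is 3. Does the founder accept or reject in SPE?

Reject

Round 3 (the investor proposes): the founder will accept anything ≥ 0, so the investor offers 0 and keeps 20.
Round 2 (the founder proposes): the investor can get 20 next round, worth 0.76 × 20 = 15.2 now; the founder offers that and keeps 4.8.
So by rejecting in round 1, the founder gets 4.8 next round, worth 0.76 × 4.8 = 3.648 now.
Offer 3 < 3.648, so the founder rejects.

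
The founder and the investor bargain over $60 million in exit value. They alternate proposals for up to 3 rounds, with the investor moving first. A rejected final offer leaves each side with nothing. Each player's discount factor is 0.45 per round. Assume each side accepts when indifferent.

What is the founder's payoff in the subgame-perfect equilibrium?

Solve by backward induction from round 3.
Round 3 (the investor proposes): rejection yields 0 for the founder; the investor offers 0 and keeps 60.
Round 2 (the founder proposes): the investor can get 60 next round, worth 0.45 × 60 = 27 now. The founder offers 27 and keeps 60 − 27 = 33.
Round 1 (the investor proposes): the founder can get 33 next round, worth 0.45 × 33 = 14.85 now. The investor offers 14.85 and keeps 60 − 14.85 = 45.15.

14.85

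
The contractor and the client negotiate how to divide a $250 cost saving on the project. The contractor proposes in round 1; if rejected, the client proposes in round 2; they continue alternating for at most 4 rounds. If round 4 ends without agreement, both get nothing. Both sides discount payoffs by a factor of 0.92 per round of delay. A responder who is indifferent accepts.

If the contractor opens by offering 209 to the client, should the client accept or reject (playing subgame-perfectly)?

Reject

Work out the client's continuation value if the offer is rejected.
Round 4 (the client proposes): rejection yields 0 for the contractor; the client offers 0 and keeps 250.
Round 3 (the contractor proposes): the client can get 250 next round, worth 0.92 × 250 = 230 now. The contractor offers 230 and keeps 250 − 230 = 20.
Round 2 (the client proposes): the contractor can get 20 next round, worth 0.92 × 20 = 18.4 now. The client offers 18.4 and keeps 250 − 18.4 = 231.6.
So by rejecting in round 1, the client gets 231.6 next round, worth 0.92 × 231.6 = 213.072 now.
Offer 209 < 213.072, so the client rejects.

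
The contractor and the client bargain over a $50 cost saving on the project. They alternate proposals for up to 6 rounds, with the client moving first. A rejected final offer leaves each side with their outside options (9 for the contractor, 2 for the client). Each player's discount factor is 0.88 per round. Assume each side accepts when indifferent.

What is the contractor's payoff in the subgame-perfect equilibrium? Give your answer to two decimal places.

34.70

Round 6 (the contractor proposes): the client gets 2 if talks fail, so the contractor offers 2 and keeps 48.
Round 5 (the client proposes): the contractor can get 48 next round, worth 0.88 × 48 = 42.24 now, so the client offers 42.24, keeping 7.76.
Round 4 (the contractor proposes): the client can get 7.76 next round, worth 0.88 × 7.76 = 6.8288 now; the contractor offers that and keeps 43.1712.
Round 3 (the client proposes): the contractor can get 43.1712 next round, worth 0.88 × 43.1712 = 37.990656 now, so the client offers 37.990656, keeping 12.009344.
Round 2 (the contractor proposes): the client can get 12.009344 next round, worth 0.88 × 12.009344 = 10.56822272 now. The contractor offers 10.56822272 and keeps 50 − 10.56822272 = 39.43177728.
Round 1 (the client proposes): the contractor can get 39.43177728 next round, worth 0.88 × 39.43177728 = 34.6999640064 now; the client offers that and keeps 15.3000359936.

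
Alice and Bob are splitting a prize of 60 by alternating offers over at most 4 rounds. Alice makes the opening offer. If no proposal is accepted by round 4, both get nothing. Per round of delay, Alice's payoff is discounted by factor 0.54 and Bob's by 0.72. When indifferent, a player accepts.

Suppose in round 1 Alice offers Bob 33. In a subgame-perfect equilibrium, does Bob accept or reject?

Reject

Work out Bob's continuation value if the offer is rejected.
Round 4 (Bob proposes): rejection yields 0 for Alice; Bob offers 0 and keeps 60.
Round 3 (Alice proposes): Bob can get 60 next round, worth 0.72 × 60 = 43.2 now; Alice offers that and keeps 16.8.
Round 2 (Bob proposes): Alice can get 16.8 next round, worth 0.54 × 16.8 = 9.072 now. Bob offers 9.072 and keeps 60 − 9.072 = 50.928.
So by rejecting in round 1, Bob gets 50.928 next round, worth 0.72 × 50.928 = 36.66816 now.
Offer 33 < 36.66816, so Bob rejects.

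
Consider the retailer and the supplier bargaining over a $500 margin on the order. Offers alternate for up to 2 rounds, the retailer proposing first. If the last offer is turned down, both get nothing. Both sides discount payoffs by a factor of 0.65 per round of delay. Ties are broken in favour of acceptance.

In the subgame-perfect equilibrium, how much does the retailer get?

Solve by backward induction from round 2.
Round 2 (the supplier proposes): the retailer will accept anything ≥ 0, so the supplier offers 0 and keeps 500.
Round 1 (the retailer proposes): the supplier can get 500 next round, worth 0.65 × 500 = 325 now; the retailer offers that and keeps 175.

175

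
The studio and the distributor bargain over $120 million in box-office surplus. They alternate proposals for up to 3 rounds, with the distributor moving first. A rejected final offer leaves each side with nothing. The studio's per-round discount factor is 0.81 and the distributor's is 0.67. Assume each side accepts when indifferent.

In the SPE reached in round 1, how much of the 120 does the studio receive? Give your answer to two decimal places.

32.08

By backward induction:
Round 3 (the distributor proposes): rejection yields 0 for the studio; the distributor offers 0 and keeps 120.
Round 2 (the studio proposes): the distributor can get 120 next round, worth 0.67 × 120 = 80.4 now. The studio offers 80.4 and keeps 120 − 80.4 = 39.6.
Round 1 (the distributor proposes): the studio can get 39.6 next round, worth 0.81 × 39.6 = 32.076 now, so the distributor offers 32.076, keeping 87.924.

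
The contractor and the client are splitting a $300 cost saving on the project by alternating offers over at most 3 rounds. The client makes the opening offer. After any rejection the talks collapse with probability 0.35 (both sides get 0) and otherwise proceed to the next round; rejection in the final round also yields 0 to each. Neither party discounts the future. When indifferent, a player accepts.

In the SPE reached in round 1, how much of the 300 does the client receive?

Round 3 (the client proposes): the contractor will accept anything ≥ 0, so the client offers 0 and keeps 300.
Round 2 (the contractor proposes): rejecting gives the client an expected 0.65 × 300 = 195, so the contractor offers 195, keeping 105.
Round 1 (the client proposes): rejecting gives the contractor an expected 0.65 × 105 = 68.25. The client offers 68.25 and keeps 300 − 68.25 = 231.75.

231.75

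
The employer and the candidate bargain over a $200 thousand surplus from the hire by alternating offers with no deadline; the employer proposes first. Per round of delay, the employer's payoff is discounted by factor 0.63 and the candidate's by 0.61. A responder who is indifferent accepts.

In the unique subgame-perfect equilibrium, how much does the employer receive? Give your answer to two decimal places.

Let x be the employer's share when the employer proposes and y be the candidate's share when the candidate proposes.
The candidate accepts iff offered ≥ 0.61·y, so x = 200 − 0.61y. Symmetrically y = 200 − 0.63x.
Substituting: x = 200 − 0.61(200 − 0.63x), giving x(1 − 0.63·0.61) = 200(1 − 0.61).
So x = 200 × 0.39 / 0.6157 ≈ 126.6851, and the candidate receives 200 − x ≈ 73.3149.

126.69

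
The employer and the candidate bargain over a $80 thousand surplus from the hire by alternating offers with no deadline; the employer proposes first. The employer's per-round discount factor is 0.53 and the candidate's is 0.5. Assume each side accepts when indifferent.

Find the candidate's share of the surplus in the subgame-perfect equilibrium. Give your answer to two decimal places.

In a stationary SPE each proposer offers the other exactly their discounted continuation value.
If the employer keeps x when proposing and the candidate keeps y when proposing, then x = 80 − 0.5y and y = 80 − 0.53x.
Solving: x = 80(1 − 0.5) / (1 − 0.53·0.5) = 40 / 0.735 ≈ 54.4218.
The candidate gets 80 − 54.4218 ≈ 25.5782.

25.58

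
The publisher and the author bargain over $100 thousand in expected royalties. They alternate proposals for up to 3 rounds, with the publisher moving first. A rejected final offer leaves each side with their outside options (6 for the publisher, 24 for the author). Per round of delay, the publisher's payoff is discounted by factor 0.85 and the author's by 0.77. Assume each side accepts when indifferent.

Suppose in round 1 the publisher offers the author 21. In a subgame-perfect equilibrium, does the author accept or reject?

Reject

Work out the author's continuation value if the offer is rejected.
Round 3 (the publisher proposes): the author gets 24 if talks fail, so the publisher offers 24 and keeps 76.
Round 2 (the author proposes): the publisher can get 76 next round, worth 0.85 × 76 = 64.6 now, so the author offers 64.6, keeping 35.4.
So by rejecting in round 1, the author gets 35.4 next round, worth 0.77 × 35.4 = 27.258 now.
Offer 21 < 27.258, so the author rejects.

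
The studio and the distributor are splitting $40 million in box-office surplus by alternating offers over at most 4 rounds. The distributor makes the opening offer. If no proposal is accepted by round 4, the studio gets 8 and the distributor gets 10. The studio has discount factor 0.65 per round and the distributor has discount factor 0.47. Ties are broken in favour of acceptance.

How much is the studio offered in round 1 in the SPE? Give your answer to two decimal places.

19.74

Round 4 (the studio proposes): the distributor gets 10 if talks fail, so the studio offers 10 and keeps 30.
Round 3 (the distributor proposes): the studio can get 30 next round, worth 0.65 × 30 = 19.5 now, so the distributor offers 19.5, keeping 20.5.
Round 2 (the studio proposes): the distributor can get 20.5 next round, worth 0.47 × 20.5 = 9.635 now, so the studio offers 9.635, keeping 30.365.
Round 1 (the distributor proposes): the studio can get 30.365 next round, worth 0.65 × 30.365 = 19.73725 now, so the distributor offers 19.73725, keeping 20.26275.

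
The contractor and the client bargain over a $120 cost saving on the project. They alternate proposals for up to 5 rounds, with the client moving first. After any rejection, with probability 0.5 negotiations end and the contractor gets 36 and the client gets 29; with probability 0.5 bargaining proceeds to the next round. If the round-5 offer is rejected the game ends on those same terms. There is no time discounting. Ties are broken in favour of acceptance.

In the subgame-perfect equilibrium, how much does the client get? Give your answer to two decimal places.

Round 5 (the client proposes): the contractor gets 36 if talks fail, so the client offers 36 and keeps 84.
Round 4 (the contractor proposes): rejecting gives the client an expected 0.5 × 84 + 0.5 × 29 = 56.5. The contractor offers 56.5 and keeps 120 − 56.5 = 63.5.
Round 3 (the client proposes): rejecting gives the contractor an expected 0.5 × 63.5 + 0.5 × 36 = 49.75; the client offers that and keeps 70.25.
Round 2 (the contractor proposes): rejecting gives the client an expected 0.5 × 70.25 + 0.5 × 29 = 49.625, so the contractor offers 49.625, keeping 70.375.
Round 1 (the client proposes): rejecting gives the contractor an expected 0.5 × 70.375 + 0.5 × 36 = 53.1875; the client offers that and keeps 66.8125.

66.81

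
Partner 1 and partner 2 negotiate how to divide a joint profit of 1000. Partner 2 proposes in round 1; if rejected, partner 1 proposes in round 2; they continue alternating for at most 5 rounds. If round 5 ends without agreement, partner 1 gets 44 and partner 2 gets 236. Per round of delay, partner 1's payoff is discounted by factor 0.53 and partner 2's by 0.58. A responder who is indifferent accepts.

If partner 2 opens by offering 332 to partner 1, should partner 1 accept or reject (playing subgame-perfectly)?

Round 5 (partner 2 proposes): partner 1 gets 44 if talks fail, so partner 2 offers 44 and keeps 956.
Round 4 (partner 1 proposes): partner 2 can get 956 next round, worth 0.58 × 956 = 554.48 now, so partner 1 offers 554.48, keeping 445.52.
Round 3 (partner 2 proposes): partner 1 can get 445.52 next round, worth 0.53 × 445.52 = 236.1256 now, so partner 2 offers 236.1256, keeping 763.8744.
Round 2 (partner 1 proposes): partner 2 can get 763.8744 next round, worth 0.58 × 763.8744 = 443.047152 now, so partner 1 offers 443.047152, keeping 556.952848.
So by rejecting in round 1, partner 1 gets 556.952848 next round, worth 0.53 × 556.952848 = 295.18500944 now.
Offer 332 ≥ 295.18500944, so partner 1 accepts.

Accept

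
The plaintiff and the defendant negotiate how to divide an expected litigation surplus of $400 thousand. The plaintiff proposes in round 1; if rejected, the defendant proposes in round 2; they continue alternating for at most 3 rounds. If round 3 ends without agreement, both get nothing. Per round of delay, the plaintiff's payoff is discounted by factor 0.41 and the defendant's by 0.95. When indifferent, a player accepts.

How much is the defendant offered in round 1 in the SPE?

224.2

Round 3 (the plaintiff proposes): the defendant will accept anything ≥ 0, so the plaintiff offers 0 and keeps 400.
Round 2 (the defendant proposes): the plaintiff can get 400 next round, worth 0.41 × 400 = 164 now; the defendant offers that and keeps 236.
Round 1 (the plaintiff proposes): the defendant can get 236 next round, worth 0.95 × 236 = 224.2 now; the plaintiff offers that and keeps 175.8.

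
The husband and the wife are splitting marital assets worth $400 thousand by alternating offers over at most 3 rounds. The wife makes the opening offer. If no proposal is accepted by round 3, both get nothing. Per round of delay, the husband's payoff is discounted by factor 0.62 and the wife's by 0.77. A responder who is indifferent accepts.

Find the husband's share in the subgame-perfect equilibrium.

Round 3 (the wife proposes): rejection yields 0 for the husband; the wife offers 0 and keeps 400.
Round 2 (the husband proposes): the wife can get 400 next round, worth 0.77 × 400 = 308 now. The husband offers 308 and keeps 400 − 308 = 92.
Round 1 (the wife proposes): the husband can get 92 next round, worth 0.62 × 92 = 57.04 now; the wife offers that and keeps 342.96.

57.04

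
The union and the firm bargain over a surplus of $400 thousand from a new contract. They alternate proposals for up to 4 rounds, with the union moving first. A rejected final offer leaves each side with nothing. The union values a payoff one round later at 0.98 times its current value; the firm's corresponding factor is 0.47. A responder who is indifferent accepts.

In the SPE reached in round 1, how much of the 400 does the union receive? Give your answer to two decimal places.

309.65

Solve by backward induction from round 4.
Round 4 (the firm proposes): rejection yields 0 for the union; the firm offers 0 and keeps 400.
Round 3 (the union proposes): the firm can get 400 next round, worth 0.47 × 400 = 188 now; the union offers that and keeps 212.
Round 2 (the firm proposes): the union can get 212 next round, worth 0.98 × 212 = 207.76 now; the firm offers that and keeps 192.24.
Round 1 (the union proposes): the firm can get 192.24 next round, worth 0.47 × 192.24 = 90.3528 now; the union offers that and keeps 309.6472.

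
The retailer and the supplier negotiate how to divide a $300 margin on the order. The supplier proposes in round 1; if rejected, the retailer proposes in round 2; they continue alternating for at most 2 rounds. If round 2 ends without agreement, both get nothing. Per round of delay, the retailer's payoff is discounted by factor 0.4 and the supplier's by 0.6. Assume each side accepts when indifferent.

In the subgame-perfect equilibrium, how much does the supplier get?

180

Round 2 (the retailer proposes): the supplier will accept anything ≥ 0, so the retailer offers 0 and keeps 300.
Round 1 (the supplier proposes): the retailer can get 300 next round, worth 0.4 × 300 = 120 now, so the supplier offers 120, keeping 180.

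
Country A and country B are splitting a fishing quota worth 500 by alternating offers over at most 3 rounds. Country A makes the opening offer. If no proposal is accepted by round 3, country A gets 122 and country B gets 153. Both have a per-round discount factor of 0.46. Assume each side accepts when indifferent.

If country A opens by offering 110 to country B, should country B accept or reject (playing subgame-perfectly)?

Work out country B's continuation value if the offer is rejected.
Round 3 (country A proposes): country B gets 153 if talks fail, so country A offers 153 and keeps 347.
Round 2 (country B proposes): country A can get 347 next round, worth 0.46 × 347 = 159.62 now, so country B offers 159.62, keeping 340.38.
So by rejecting in round 1, country B gets 340.38 next round, worth 0.46 × 340.38 = 156.5748 now.
Offer 110 < 156.5748, so country B rejects.

Reject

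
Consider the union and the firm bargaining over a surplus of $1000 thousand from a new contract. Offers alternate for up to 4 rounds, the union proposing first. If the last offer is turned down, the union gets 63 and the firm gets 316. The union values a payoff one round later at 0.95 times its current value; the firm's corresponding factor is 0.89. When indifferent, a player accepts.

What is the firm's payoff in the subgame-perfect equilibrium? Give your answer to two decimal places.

749.59

Round 4 (the firm proposes): the union gets 63 if talks fail, so the firm offers 63 and keeps 937.
Round 3 (the union proposes): the firm can get 937 next round, worth 0.89 × 937 = 833.93 now; the union offers that and keeps 166.07.
Round 2 (the firm proposes): the union can get 166.07 next round, worth 0.95 × 166.07 = 157.7665 now; the firm offers that and keeps 842.2335.
Round 1 (the union proposes): the firm can get 842.2335 next round, worth 0.89 × 842.2335 = 749.587815 now. The union offers 749.587815 and keeps 1000 − 749.587815 = 250.412185.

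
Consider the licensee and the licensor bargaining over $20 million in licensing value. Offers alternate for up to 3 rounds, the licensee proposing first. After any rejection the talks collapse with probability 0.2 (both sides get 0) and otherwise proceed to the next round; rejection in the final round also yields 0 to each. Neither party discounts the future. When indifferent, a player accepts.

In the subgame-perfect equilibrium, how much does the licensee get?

Round 3 (the licensee proposes): the licensor will accept anything ≥ 0, so the licensee offers 0 and keeps 20.
Round 2 (the licensor proposes): rejecting gives the licensee an expected 0.8 × 20 = 16; the licensor offers that and keeps 4.
Round 1 (the licensee proposes): rejecting gives the licensor an expected 0.8 × 4 = 3.2, so the licensee offers 3.2, keeping 16.8.

16.8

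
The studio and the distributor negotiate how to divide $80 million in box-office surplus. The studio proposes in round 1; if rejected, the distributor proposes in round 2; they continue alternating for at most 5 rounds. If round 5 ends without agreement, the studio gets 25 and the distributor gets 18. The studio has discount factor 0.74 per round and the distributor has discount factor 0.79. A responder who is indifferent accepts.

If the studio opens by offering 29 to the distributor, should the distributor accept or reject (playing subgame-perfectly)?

Work out the distributor's continuation value if the offer is rejected.
Round 5 (the studio proposes): the distributor gets 18 if talks fail, so the studio offers 18 and keeps 62.
Round 4 (the distributor proposes): the studio can get 62 next round, worth 0.74 × 62 = 45.88 now. The distributor offers 45.88 and keeps 80 − 45.88 = 34.12.
Round 3 (the studio proposes): the distributor can get 34.12 next round, worth 0.79 × 34.12 = 26.9548 now; the studio offers that and keeps 53.0452.
Round 2 (the distributor proposes): the studio can get 53.0452 next round, worth 0.74 × 53.0452 = 39.253448 now; the distributor offers that and keeps 40.746552.
So by rejecting in round 1, the distributor gets 40.746552 next round, worth 0.79 × 40.746552 = 32.18977608 now.
Offer 29 < 32.18977608, so the distributor rejects.

Reject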